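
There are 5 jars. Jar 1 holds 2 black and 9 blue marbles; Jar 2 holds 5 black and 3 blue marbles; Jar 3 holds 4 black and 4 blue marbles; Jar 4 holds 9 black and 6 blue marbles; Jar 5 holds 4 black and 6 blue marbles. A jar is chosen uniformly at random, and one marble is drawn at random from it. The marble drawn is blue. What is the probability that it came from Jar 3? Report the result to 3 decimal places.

Posterior probability ≈ 0.186

P(blue|Jar 1) = 0.8182; P(blue|Jar 2) = 0.375; P(blue|Jar 3) = 0.5; P(blue|Jar 4) = 0.4; P(blue|Jar 5) = 0.6.
Prior × likelihood for each source: 0.2·0.8182=0.1636, 0.2·0.375=0.07500, 0.2·0.5=0.1000, 0.2·0.4=0.08000, 0.2·0.6=0.1200. Summing gives P(blue) = 0.53864.
P(Jar 3 | blue) = 0.1000 / 0.53864 = 0.186.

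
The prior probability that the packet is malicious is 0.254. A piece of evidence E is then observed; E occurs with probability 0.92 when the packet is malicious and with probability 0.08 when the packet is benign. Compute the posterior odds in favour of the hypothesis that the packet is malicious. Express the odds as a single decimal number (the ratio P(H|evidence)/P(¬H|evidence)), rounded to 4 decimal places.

Posterior odds ≈ 3.9155

Prior odds = 0.254/(1−0.254) = 0.34048.
Likelihood ratio for E = 0.92/0.08 = 11.500.
Posterior odds = prior odds × LR = 3.9155.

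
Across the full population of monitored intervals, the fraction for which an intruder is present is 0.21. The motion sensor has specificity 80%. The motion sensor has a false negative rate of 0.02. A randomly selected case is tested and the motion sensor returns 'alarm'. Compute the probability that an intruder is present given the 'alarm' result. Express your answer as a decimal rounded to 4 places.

Write H for 'an intruder is present'. Prior odds H:¬H = 0.21/0.79 = 0.26582. For the 'alarm' outcome, the likelihood ratio is 0.98/0.2 = 4.9000.
Posterior odds = 0.26582 × 4.9000 = 1.3025, so P(H|E) = 1.3025/(1+1.3025) = 0.5657.

P(H | E) ≈ 0.5657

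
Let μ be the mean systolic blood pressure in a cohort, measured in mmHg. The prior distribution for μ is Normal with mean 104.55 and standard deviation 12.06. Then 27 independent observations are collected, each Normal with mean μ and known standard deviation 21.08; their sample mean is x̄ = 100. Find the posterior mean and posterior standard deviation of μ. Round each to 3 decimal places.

With known σ, the Normal prior is conjugate. Weight on the data is w = (n/σ²)/(n/σ² + 1/τ₀²) = 0.0607607/(0.0607607+0.00687552) = 0.89835.
Posterior mean = w·x̄ + (1−w)·μ₀ = 0.89835·100 + 0.10165·104.55 = 100.463. Posterior variance = 1/(0.0607607+0.00687552) = 14.7850, so SD = 3.845.

Posterior mean ≈ 100.463; posterior SD ≈ 3.845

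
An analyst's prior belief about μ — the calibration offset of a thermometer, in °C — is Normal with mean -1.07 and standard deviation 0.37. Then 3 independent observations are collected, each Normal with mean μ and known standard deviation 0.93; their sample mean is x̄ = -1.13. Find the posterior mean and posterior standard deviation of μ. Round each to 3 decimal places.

Posterior mean ≈ -1.089; posterior SD ≈ 0.305

With known σ, the Normal prior is conjugate. Weight on the data is w = (n/σ²)/(n/σ² + 1/τ₀²) = 3.46861/(3.46861+7.30460) = 0.32197.
Posterior mean = w·x̄ + (1−w)·μ₀ = 0.32197·-1.13 + 0.67803·-1.07 = -1.089. Posterior variance = 1/(3.46861+7.30460) = 0.0928228, so SD = 0.305.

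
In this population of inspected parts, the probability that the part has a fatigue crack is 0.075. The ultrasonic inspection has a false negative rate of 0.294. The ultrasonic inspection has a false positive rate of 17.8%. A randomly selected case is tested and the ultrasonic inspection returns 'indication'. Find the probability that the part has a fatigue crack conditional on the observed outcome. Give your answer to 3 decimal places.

P(H | E) ≈ 0.243

Write H for 'the part has a fatigue crack'. Prior odds H:¬H = 0.075/0.925 = 0.081081. For the 'indication' outcome, the likelihood ratio is 0.706/0.178 = 3.9663.
Posterior odds = 0.081081 × 3.9663 = 0.32159, so P(H|E) = 0.32159/(1+0.32159) = 0.243.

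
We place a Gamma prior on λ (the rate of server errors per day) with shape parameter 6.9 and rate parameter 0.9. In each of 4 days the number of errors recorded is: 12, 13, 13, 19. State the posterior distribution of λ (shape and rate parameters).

Posterior: Gamma(shape=63.9, rate=4.9)

The Poisson likelihood adds the total count to the shape and the number of exposure periods to the rate. Here ∑xᵢ = 57 and n = 4, so shape 6.9→63.9 and rate 0.9→4.9.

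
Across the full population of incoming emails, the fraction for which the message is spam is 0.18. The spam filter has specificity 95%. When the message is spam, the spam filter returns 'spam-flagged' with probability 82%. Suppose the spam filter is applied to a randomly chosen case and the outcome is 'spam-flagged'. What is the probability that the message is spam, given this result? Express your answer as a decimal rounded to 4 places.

Let H be the event that the message is spam. P(H) = 0.18, so P(¬H) = 0.82. With E the 'spam-flagged' result, P(E|H) = 0.82 and P(E|¬H) = 0.05.
P(E) = 0.82·0.18 + 0.05·0.82 = 0.14760 + 0.041000 = 0.18860.
By Bayes' theorem, P(H|E) = 0.14760 / 0.18860 = 0.7826.

P(H | E) ≈ 0.7826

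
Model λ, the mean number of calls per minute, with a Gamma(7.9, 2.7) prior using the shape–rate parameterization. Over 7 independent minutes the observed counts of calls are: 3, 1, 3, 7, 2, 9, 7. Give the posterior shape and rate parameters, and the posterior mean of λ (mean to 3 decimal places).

Total count ∑xᵢ = 32 over n = 7 minutes.
Gamma is conjugate to the Poisson likelihood: posterior is Gamma(shape = 7.9+32 = 39.9, rate = 2.7+7 = 9.7).
E[λ | data] = 39.9/9.7 = 4.113.

Posterior: Gamma(shape=39.9, rate=9.7); mean ≈ 4.113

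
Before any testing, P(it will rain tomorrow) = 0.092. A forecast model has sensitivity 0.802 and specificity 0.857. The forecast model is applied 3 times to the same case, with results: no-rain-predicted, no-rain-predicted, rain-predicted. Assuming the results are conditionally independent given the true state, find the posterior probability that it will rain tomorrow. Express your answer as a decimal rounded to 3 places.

With H the event that it will rain tomorrow, the joint likelihood of the observed sequence is P(data|H) = 0.198·0.198·0.802 = 0.031442 and P(data|¬H) = 0.857·0.857·0.143 = 0.10503.
Bayes: P(H|data) = 0.092·0.031442 / (0.092·0.031442 + 0.908·0.10503) = 0.0028926/0.098256 = 0.0294.

Posterior P(H) ≈ 0.029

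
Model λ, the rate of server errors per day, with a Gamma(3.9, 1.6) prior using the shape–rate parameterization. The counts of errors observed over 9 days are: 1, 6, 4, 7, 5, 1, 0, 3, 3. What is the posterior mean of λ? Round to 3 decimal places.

Posterior mean ≈ 3.198

Total count ∑xᵢ = 30 over n = 9 days.
Gamma is conjugate to the Poisson likelihood: posterior is Gamma(shape = 3.9+30 = 33.9, rate = 1.6+9 = 10.6).
Posterior mean = shape/rate = 33.9/10.6 = 3.198.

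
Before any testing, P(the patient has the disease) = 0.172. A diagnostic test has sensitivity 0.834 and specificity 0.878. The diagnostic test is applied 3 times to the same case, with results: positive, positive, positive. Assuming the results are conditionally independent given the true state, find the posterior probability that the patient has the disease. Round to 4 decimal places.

Let H be the event that the patient has the disease; start with P(H) = 0.172. P('positive'|H) = 0.834, P('positive'|¬H) = 0.122.
Update on result 1 ('positive'): P(H) ← 0.834·0.1720 / (0.834·0.1720 + 0.122·0.8280) = 0.14345/0.24446 = 0.5868.
Update on result 2 ('positive'): P(H) ← 0.834·0.5868 / (0.834·0.5868 + 0.122·0.4132) = 0.48938/0.53979 = 0.9066.
Update on result 3 ('positive'): P(H) ← 0.834·0.9066 / (0.834·0.9066 + 0.122·0.0934) = 0.75611/0.76750 = 0.9852.

Posterior P(H) ≈ 0.9852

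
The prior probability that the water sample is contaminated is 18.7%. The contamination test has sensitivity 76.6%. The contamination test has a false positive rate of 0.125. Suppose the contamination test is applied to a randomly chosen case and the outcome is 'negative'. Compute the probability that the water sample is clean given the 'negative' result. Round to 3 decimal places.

P(¬H | E) ≈ 0.942

Write H for 'the water sample is contaminated'. Prior odds H:¬H = 0.187/0.813 = 0.23001. For the 'negative' outcome, the likelihood ratio is 0.234/0.875 = 0.26743.
Posterior odds = 0.23001 × 0.26743 = 0.061512, so P(H|E) = 0.061512/(1+0.061512) = 0.058. Then P(¬H|E) = 1 − 0.058 = 0.942.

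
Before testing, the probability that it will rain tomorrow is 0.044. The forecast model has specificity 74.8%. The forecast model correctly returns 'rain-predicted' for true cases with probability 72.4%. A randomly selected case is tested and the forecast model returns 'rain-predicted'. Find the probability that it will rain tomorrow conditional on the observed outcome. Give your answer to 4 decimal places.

Let H be the event that it will rain tomorrow. P(H) = 0.044, so P(¬H) = 0.956. With E the 'rain-predicted' result, P(E|H) = 0.724 and P(E|¬H) = 0.252.
P(E) = 0.724·0.044 + 0.252·0.956 = 0.031856 + 0.24091 = 0.27277.
By Bayes' theorem, P(H|E) = 0.031856 / 0.27277 = 0.1168.

P(H | E) ≈ 0.1168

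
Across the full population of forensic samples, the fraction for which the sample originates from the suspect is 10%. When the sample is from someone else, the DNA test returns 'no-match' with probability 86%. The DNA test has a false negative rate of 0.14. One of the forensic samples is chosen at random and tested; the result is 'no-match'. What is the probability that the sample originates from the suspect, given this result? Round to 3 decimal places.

P(H | E) ≈ 0.018

Let H be the event that the sample originates from the suspect. P(H) = 0.1, so P(¬H) = 0.9. With E the 'no-match' result, P(E|H) = 0.14 and P(E|¬H) = 0.86.
P(E) = 0.14·0.1 + 0.86·0.9 = 0.014000 + 0.77400 = 0.78800.
By Bayes' theorem, P(H|E) = 0.014000 / 0.78800 = 0.018.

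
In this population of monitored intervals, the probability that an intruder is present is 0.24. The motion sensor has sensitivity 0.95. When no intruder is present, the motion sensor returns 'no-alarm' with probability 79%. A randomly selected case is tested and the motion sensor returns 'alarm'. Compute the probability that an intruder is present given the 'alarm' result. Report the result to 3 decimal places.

P(H | E) ≈ 0.588

Write H for 'an intruder is present'. Prior odds H:¬H = 0.24/0.76 = 0.31579. For the 'alarm' outcome, the likelihood ratio is 0.95/0.21 = 4.5238.
Posterior odds = 0.31579 × 4.5238 = 1.4286, so P(H|E) = 1.4286/(1+1.4286) = 0.588.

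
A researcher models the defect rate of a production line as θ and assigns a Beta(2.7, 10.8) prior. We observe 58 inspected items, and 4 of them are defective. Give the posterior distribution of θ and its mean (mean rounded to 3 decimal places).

Posterior: Beta(6.7, 64.8); mean ≈ 0.094

The binomial likelihood is conjugate to the Beta prior: with 4 successes and 54 failures, the posterior is Beta(2.7+4, 10.8+54) = Beta(6.7, 64.8).
Posterior mean = α/(α+β) = 6.7/71.5 = 0.094.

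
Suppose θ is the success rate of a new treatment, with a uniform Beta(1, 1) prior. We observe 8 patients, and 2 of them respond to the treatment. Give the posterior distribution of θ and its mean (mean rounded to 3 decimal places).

Posterior: Beta(3, 7); mean ≈ 0.300

The binomial likelihood is conjugate to the Beta prior: with 2 successes and 6 failures, the posterior is Beta(1+2, 1+6) = Beta(3, 7).
E[θ | data] = 3/(3+7) = 0.300.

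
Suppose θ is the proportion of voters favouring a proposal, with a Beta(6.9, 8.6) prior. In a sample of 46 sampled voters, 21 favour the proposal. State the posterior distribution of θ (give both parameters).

Posterior: Beta(27.9, 33.6)

Observing 21 successes and 25 failures updates Beta(6.9, 8.6) by adding the success and failure counts to the two shape parameters: α = 6.9+21 = 27.9, β = 8.6+25 = 33.6.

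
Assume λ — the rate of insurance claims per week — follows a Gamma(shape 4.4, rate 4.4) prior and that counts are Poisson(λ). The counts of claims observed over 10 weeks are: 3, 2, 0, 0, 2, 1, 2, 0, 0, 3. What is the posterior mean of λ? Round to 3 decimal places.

Posterior mean ≈ 1.208

The Poisson likelihood adds the total count to the shape and the number of exposure periods to the rate. Here ∑xᵢ = 13 and n = 10, so shape 4.4→17.4 and rate 4.4→14.4.
Posterior mean = shape/rate = 17.4/14.4 = 1.208.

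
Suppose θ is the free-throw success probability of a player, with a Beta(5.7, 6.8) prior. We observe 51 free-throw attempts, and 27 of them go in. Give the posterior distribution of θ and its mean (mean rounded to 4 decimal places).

Observing 27 successes and 24 failures updates Beta(5.7, 6.8) by adding the success and failure counts to the two shape parameters: α = 5.7+27 = 32.7, β = 6.8+24 = 30.8.
E[θ | data] = 32.7/(32.7+30.8) = 0.5150.

Posterior: Beta(32.7, 30.8); mean ≈ 0.5150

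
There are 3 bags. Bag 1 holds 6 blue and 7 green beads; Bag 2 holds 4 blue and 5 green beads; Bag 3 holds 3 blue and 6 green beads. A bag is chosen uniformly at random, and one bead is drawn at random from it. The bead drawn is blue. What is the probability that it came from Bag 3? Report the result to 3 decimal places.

Posterior probability ≈ 0.269

Tabulate prior·likelihood by source: [1] prior 0.333333, lik 0.4615, product 0.1538; [2] prior 0.333333, lik 0.4444, product 0.1481; [3] prior 0.333333, lik 0.3333, product 0.1111.
Normalizing constant = 0.41311; the posterior for Bag 3 is its product over the sum, 0.1111/0.41311 = 0.269.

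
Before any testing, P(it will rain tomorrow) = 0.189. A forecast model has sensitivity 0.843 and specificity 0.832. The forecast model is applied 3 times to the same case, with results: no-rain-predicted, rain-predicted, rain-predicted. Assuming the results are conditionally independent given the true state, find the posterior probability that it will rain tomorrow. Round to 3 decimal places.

Posterior P(H) ≈ 0.525

Let H be the event that it will rain tomorrow; start with P(H) = 0.189. P('rain-predicted'|H) = 0.843, P('rain-predicted'|¬H) = 0.168.
Update on result 1 ('no-rain-predicted'): P(H) ← 0.157·0.1890 / (0.157·0.1890 + 0.832·0.8110) = 0.029673/0.70442 = 0.0421.
Update on result 2 ('rain-predicted'): P(H) ← 0.843·0.0421 / (0.843·0.0421 + 0.168·0.9579) = 0.035510/0.19643 = 0.1808.
Update on result 3 ('rain-predicted'): P(H) ← 0.843·0.1808 / (0.843·0.1808 + 0.168·0.8192) = 0.15239/0.29002 = 0.5255.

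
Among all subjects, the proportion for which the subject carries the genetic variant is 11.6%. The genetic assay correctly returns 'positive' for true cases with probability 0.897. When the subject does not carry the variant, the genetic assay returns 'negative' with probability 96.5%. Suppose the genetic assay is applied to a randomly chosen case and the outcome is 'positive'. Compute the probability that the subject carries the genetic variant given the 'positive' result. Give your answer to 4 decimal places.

P(H | E) ≈ 0.7708

Let H be the event that the subject carries the genetic variant. P(H) = 0.116, so P(¬H) = 0.884. With E the 'positive' result, P(E|H) = 0.897 and P(E|¬H) = 0.035.
P(E) = 0.897·0.116 + 0.035·0.884 = 0.10405 + 0.030940 = 0.13499.
By Bayes' theorem, P(H|E) = 0.10405 / 0.13499 = 0.7708.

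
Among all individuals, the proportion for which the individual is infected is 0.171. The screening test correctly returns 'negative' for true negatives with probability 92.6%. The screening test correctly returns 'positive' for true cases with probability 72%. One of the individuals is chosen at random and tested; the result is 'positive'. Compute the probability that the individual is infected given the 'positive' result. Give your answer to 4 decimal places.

Write H for 'the individual is infected'. Prior odds H:¬H = 0.171/0.829 = 0.20627. For the 'positive' outcome, the likelihood ratio is 0.72/0.074 = 9.7297.
Posterior odds = 0.20627 × 9.7297 = 2.0070, so P(H|E) = 2.0070/(1+2.0070) = 0.6674.

P(H | E) ≈ 0.6674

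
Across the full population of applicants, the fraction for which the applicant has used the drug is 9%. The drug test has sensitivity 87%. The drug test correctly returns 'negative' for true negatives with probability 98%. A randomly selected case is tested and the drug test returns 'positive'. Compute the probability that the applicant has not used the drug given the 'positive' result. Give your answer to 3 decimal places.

Write H for 'the applicant has used the drug'. Prior odds H:¬H = 0.09/0.91 = 0.098901. For the 'positive' outcome, the likelihood ratio is 0.87/0.02 = 43.500.
Posterior odds = 0.098901 × 43.500 = 4.3022, so P(H|E) = 4.3022/(1+4.3022) = 0.811. Then P(¬H|E) = 1 − 0.811 = 0.189.

P(¬H | E) ≈ 0.189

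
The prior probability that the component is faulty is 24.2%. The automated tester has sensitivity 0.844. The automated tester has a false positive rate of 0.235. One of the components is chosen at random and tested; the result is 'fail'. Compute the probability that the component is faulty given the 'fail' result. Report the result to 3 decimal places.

P(H | E) ≈ 0.534

Let H be the event that the component is faulty. P(H) = 0.242, so P(¬H) = 0.758. With E the 'fail' result, P(E|H) = 0.844 and P(E|¬H) = 0.235.
P(E) = 0.844·0.242 + 0.235·0.758 = 0.20425 + 0.17813 = 0.38238.
By Bayes' theorem, P(H|E) = 0.20425 / 0.38238 = 0.534.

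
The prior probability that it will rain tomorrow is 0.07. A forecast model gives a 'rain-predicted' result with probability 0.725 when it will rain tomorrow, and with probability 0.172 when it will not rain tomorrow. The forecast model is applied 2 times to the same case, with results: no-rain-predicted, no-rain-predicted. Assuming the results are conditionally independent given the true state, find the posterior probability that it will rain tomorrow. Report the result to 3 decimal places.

With H the event that it will rain tomorrow, the joint likelihood of the observed sequence is P(data|H) = 0.275·0.275 = 0.075625 and P(data|¬H) = 0.828·0.828 = 0.68558.
Bayes: P(H|data) = 0.07·0.075625 / (0.07·0.075625 + 0.93·0.68558) = 0.0052938/0.64289 = 0.0082.

Posterior P(H) ≈ 0.008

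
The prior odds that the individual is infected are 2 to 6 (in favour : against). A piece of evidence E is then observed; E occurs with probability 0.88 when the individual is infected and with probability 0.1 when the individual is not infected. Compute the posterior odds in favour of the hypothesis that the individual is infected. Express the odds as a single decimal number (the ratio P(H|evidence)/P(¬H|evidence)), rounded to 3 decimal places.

Prior odds = 2/6 = 0.33333.
Likelihood ratio for E = 0.88/0.1 = 8.8000.
Posterior odds = prior odds × LR = 2.9333.

Posterior odds ≈ 2.933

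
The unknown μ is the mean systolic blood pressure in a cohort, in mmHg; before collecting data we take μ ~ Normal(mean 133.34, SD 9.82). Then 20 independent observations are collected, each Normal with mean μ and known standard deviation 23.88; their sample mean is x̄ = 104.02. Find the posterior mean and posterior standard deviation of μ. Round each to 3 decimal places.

Prior precision 1/τ₀² = 1/9.82² = 0.0103700; data precision n/σ² = 20/23.88² = 0.0350721.
Posterior precision = 0.0103700 + 0.0350721 = 0.0454420, giving posterior SD = 1/√0.0454420 = 4.691.
Posterior mean = (0.0103700·133.34 + 0.0350721·104.02) / 0.0454420 = 110.711.

Posterior mean ≈ 110.711; posterior SD ≈ 4.691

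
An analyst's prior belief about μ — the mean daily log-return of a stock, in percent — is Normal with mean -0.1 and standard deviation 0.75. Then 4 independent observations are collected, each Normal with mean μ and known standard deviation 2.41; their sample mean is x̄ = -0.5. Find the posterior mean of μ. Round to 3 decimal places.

With known σ, the Normal prior is conjugate. Weight on the data is w = (n/σ²)/(n/σ² + 1/τ₀²) = 0.688693/(0.688693+1.77778) = 0.27922.
Posterior mean = w·x̄ + (1−w)·μ₀ = 0.27922·-0.5 + 0.72078·-0.1 = -0.212.

Posterior mean ≈ -0.212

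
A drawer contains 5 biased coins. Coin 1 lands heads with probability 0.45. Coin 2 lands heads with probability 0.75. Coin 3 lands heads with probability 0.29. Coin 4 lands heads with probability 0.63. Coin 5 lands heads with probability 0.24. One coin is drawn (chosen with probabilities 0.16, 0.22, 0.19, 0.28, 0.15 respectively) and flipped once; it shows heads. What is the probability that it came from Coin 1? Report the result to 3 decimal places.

Tabulate prior·likelihood by source: [1] prior 0.16, lik 0.45, product 0.07200; [2] prior 0.22, lik 0.75, product 0.1650; [3] prior 0.19, lik 0.29, product 0.05510; [4] prior 0.28, lik 0.63, product 0.1764; [5] prior 0.15, lik 0.24, product 0.03600.
Normalizing constant = 0.50450; the posterior for Coin 1 is its product over the sum, 0.07200/0.50450 = 0.143.

Posterior probability ≈ 0.143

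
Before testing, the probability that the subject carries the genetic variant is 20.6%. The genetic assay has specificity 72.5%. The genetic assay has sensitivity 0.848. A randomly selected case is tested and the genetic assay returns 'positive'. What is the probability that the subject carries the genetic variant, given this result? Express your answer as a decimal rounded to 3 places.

P(H | E) ≈ 0.444

Let H be the event that the subject carries the genetic variant. P(H) = 0.206, so P(¬H) = 0.794. With E the 'positive' result, P(E|H) = 0.848 and P(E|¬H) = 0.275.
P(E) = 0.848·0.206 + 0.275·0.794 = 0.17469 + 0.21835 = 0.39304.
By Bayes' theorem, P(H|E) = 0.17469 / 0.39304 = 0.444.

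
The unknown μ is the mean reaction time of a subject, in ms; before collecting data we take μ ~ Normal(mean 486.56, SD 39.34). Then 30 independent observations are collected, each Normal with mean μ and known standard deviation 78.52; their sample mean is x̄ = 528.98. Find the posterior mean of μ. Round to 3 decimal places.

With known σ, the Normal prior is conjugate. Weight on the data is w = (n/σ²)/(n/σ² + 1/τ₀²) = 0.00486587/(0.00486587+0.00064615) = 0.88277.
Posterior mean = w·x̄ + (1−w)·μ₀ = 0.88277·528.98 + 0.11723·486.56 = 524.007.

Posterior mean ≈ 524.007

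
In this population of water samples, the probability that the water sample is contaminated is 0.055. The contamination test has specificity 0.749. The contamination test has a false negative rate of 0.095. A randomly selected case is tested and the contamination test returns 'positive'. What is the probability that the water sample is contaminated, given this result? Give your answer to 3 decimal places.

Let H be the event that the water sample is contaminated. P(H) = 0.055, so P(¬H) = 0.945. With E the 'positive' result, P(E|H) = 0.905 and P(E|¬H) = 0.251.
P(E) = 0.905·0.055 + 0.251·0.945 = 0.049775 + 0.23719 = 0.28697.
By Bayes' theorem, P(H|E) = 0.049775 / 0.28697 = 0.173.

P(H | E) ≈ 0.173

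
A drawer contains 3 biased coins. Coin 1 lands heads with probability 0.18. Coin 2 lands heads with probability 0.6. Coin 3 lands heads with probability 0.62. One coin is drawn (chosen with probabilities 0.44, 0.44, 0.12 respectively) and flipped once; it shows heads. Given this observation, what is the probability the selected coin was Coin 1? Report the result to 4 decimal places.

P(heads|C1) = 0.18; P(heads|C2) = 0.6; P(heads|C3) = 0.62.
Prior × likelihood for each source: 0.44·0.18=0.07920, 0.44·0.6=0.2640, 0.12·0.62=0.07440. Summing gives P(heads) = 0.41760.
P(Coin 1 | heads) = 0.07920 / 0.41760 = 0.1897.

Posterior probability ≈ 0.1897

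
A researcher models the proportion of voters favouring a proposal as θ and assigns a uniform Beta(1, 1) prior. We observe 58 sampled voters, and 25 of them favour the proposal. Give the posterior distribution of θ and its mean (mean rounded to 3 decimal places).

Observing 25 successes and 33 failures updates Beta(1, 1) by adding the success and failure counts to the two shape parameters: α = 1+25 = 26, β = 1+33 = 34.
Posterior mean = α/(α+β) = 26/60 = 0.433.

Posterior: Beta(26, 34); mean ≈ 0.433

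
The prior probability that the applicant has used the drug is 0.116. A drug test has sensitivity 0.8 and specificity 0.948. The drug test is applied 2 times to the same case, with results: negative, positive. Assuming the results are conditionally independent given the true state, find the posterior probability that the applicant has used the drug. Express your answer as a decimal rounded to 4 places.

With H the event that the applicant has used the drug, the joint likelihood of the observed sequence is P(data|H) = 0.2·0.8 = 0.16000 and P(data|¬H) = 0.948·0.052 = 0.049296.
Bayes: P(H|data) = 0.116·0.16000 / (0.116·0.16000 + 0.884·0.049296) = 0.018560/0.062138 = 0.2987.

Posterior P(H) ≈ 0.2987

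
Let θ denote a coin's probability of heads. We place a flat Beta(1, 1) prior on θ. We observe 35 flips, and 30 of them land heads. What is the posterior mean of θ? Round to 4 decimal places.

Observing 30 successes and 5 failures updates Beta(1, 1) by adding the success and failure counts to the two shape parameters: α = 1+30 = 31, β = 1+5 = 6.
E[θ | data] = 31/(31+6) = 0.8378.

Posterior mean ≈ 0.8378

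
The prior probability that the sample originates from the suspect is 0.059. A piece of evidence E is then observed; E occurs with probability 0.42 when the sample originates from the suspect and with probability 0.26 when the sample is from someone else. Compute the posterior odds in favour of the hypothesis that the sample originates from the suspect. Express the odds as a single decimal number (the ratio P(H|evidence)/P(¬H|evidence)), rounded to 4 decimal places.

Posterior odds ≈ 0.1013

Prior odds = 0.059/(1−0.059) = 0.062699. In log-odds, ln(0.062699) = -2.7694.
Add log likelihood ratio: ln(1.6154) = 0.47957.
Posterior log-odds = -2.2898, so posterior odds = exp(-2.2898) = 0.10128.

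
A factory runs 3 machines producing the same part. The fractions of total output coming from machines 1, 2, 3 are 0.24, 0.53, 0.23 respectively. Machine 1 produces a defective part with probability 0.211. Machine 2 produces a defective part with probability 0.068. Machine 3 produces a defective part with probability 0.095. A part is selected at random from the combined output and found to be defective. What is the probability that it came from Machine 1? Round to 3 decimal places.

P(defective|M1) = 0.211; P(defective|M2) = 0.068; P(defective|M3) = 0.095.
Prior × likelihood for each source: 0.24·0.211=0.05064, 0.53·0.068=0.03604, 0.23·0.095=0.02185. Summing gives P(defective) = 0.10853.
P(Machine 1 | defective) = 0.05064 / 0.10853 = 0.467.

Posterior probability ≈ 0.467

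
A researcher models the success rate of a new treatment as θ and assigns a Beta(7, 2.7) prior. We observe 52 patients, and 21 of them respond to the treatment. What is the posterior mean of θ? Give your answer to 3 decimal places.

Observing 21 successes and 31 failures updates Beta(7, 2.7) by adding the success and failure counts to the two shape parameters: α = 7+21 = 28, β = 2.7+31 = 33.7.
E[θ | data] = 28/(28+33.7) = 0.454.

Posterior mean ≈ 0.454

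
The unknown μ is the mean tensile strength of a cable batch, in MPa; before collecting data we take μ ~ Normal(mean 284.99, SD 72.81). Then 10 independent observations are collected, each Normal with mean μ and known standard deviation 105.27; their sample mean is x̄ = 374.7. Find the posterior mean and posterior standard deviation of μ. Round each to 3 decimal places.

Posterior mean ≈ 359.189; posterior SD ≈ 30.275

With known σ, the Normal prior is conjugate. Weight on the data is w = (n/σ²)/(n/σ² + 1/τ₀²) = 0.00090238/(0.00090238+0.00018863) = 0.82710.
Posterior mean = w·x̄ + (1−w)·μ₀ = 0.82710·374.7 + 0.17290·284.99 = 359.189. Posterior variance = 1/(0.00090238+0.00018863) = 916.577, so SD = 30.275.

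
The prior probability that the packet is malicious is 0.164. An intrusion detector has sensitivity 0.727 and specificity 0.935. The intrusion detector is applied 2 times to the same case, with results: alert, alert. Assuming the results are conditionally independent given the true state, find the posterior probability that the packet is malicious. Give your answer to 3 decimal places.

Posterior P(H) ≈ 0.961

With H the event that the packet is malicious, the joint likelihood of the observed sequence is P(data|H) = 0.727·0.727 = 0.52853 and P(data|¬H) = 0.065·0.065 = 0.0042250.
Bayes: P(H|data) = 0.164·0.52853 / (0.164·0.52853 + 0.836·0.0042250) = 0.086679/0.090211 = 0.9608.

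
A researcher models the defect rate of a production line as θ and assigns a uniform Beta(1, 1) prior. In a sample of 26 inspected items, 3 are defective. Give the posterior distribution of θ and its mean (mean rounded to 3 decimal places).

The binomial likelihood is conjugate to the Beta prior: with 3 successes and 23 failures, the posterior is Beta(1+3, 1+23) = Beta(4, 24).
Posterior mean = α/(α+β) = 4/28 = 0.143.

Posterior: Beta(4, 24); mean ≈ 0.143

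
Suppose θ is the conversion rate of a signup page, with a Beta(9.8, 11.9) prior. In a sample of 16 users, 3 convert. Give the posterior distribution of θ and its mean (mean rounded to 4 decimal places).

Posterior: Beta(12.8, 24.9); mean ≈ 0.3395

Observing 3 successes and 13 failures updates Beta(9.8, 11.9) by adding the success and failure counts to the two shape parameters: α = 9.8+3 = 12.8, β = 11.9+13 = 24.9.
E[θ | data] = 12.8/(12.8+24.9) = 0.3395.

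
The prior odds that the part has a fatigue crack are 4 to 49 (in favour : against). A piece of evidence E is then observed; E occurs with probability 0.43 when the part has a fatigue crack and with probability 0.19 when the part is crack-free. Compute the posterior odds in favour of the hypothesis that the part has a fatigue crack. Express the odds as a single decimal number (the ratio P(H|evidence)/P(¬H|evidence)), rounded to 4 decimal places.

Prior odds = 4/49 = 0.081633. In log-odds, ln(0.081633) = -2.5055.
Add log likelihood ratio: ln(2.2632) = 0.81676.
Posterior log-odds = -1.6888, so posterior odds = exp(-1.6888) = 0.18475.

Posterior odds ≈ 0.1847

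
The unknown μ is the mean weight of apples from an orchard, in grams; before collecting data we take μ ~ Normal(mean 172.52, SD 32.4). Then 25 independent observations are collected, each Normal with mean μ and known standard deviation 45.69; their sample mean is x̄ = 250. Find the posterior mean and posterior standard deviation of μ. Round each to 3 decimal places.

Posterior mean ≈ 244.291; posterior SD ≈ 8.795

With known σ, the Normal prior is conjugate. Weight on the data is w = (n/σ²)/(n/σ² + 1/τ₀²) = 0.0119756/(0.0119756+0.00095260) = 0.92632.
Posterior mean = w·x̄ + (1−w)·μ₀ = 0.92632·250 + 0.073684·172.52 = 244.291. Posterior variance = 1/(0.0119756+0.00095260) = 77.3502, so SD = 8.795.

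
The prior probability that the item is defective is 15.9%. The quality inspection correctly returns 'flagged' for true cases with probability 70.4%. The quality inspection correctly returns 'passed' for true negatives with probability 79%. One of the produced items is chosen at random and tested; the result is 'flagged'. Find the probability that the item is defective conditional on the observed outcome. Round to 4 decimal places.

Write H for 'the item is defective'. Prior odds H:¬H = 0.159/0.841 = 0.18906. For the 'flagged' outcome, the likelihood ratio is 0.704/0.21 = 3.3524.
Posterior odds = 0.18906 × 3.3524 = 0.63380, so P(H|E) = 0.63380/(1+0.63380) = 0.3879.

P(H | E) ≈ 0.3879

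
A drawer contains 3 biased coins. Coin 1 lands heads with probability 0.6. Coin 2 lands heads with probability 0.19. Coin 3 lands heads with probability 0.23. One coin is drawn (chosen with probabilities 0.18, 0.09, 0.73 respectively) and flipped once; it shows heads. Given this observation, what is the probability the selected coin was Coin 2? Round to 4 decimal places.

Posterior probability ≈ 0.0584

P(heads|C1) = 0.6; P(heads|C2) = 0.19; P(heads|C3) = 0.23.
Prior × likelihood for each source: 0.18·0.6=0.1080, 0.09·0.19=0.01710, 0.73·0.23=0.1679. Summing gives P(heads) = 0.29300.
P(Coin 2 | heads) = 0.01710 / 0.29300 = 0.0584.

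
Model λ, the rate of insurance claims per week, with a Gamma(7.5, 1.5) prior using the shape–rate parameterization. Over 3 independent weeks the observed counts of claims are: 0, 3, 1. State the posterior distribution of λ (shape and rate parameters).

Total count ∑xᵢ = 4 over n = 3 weeks.
Gamma is conjugate to the Poisson likelihood: posterior is Gamma(shape = 7.5+4 = 11.5, rate = 1.5+3 = 4.5).

Posterior: Gamma(shape=11.5, rate=4.5)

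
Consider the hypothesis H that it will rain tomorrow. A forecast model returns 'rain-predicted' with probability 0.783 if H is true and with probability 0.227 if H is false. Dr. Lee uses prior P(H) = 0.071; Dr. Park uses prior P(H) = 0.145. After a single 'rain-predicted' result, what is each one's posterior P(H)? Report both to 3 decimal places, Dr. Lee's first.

The likelihood ratio for a 'rain-predicted' result is 0.783/0.227 = 3.4493.
Dr. Lee: prior odds 0.071/0.929 = 0.076426; posterior odds 0.26362; posterior probability 0.209.
Dr. Park: prior odds 0.145/0.855 = 0.16959; posterior odds 0.58498; posterior probability 0.369.

Dr. Lee: 0.209; Dr. Park: 0.369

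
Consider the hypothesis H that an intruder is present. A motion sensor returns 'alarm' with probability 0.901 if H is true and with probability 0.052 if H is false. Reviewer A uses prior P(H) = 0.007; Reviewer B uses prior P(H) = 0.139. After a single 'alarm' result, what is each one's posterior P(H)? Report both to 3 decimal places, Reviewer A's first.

The likelihood ratio for an 'alarm' result is 0.901/0.052 = 17.327.
Reviewer A: prior odds 0.007/0.993 = 0.0070493; posterior odds 0.12214; posterior probability 0.109.
Reviewer B: prior odds 0.139/0.861 = 0.16144; posterior odds 2.7973; posterior probability 0.737.

Reviewer A: 0.109; Reviewer B: 0.737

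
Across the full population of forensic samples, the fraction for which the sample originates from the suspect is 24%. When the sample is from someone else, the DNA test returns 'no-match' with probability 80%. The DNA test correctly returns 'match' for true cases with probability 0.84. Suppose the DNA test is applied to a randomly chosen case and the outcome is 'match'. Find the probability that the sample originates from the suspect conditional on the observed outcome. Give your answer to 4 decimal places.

P(H | E) ≈ 0.5701

Write H for 'the sample originates from the suspect'. Prior odds H:¬H = 0.24/0.76 = 0.31579. For the 'match' outcome, the likelihood ratio is 0.84/0.2 = 4.2000.
Posterior odds = 0.31579 × 4.2000 = 1.3263, so P(H|E) = 1.3263/(1+1.3263) = 0.5701.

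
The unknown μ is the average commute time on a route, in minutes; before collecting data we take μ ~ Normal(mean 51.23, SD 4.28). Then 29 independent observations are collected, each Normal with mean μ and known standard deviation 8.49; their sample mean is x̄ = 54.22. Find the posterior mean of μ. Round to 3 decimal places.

With known σ, the Normal prior is conjugate. Weight on the data is w = (n/σ²)/(n/σ² + 1/τ₀²) = 0.402330/(0.402330+0.0545899) = 0.88053.
Posterior mean = w·x̄ + (1−w)·μ₀ = 0.88053·54.22 + 0.11947·51.23 = 53.863.

Posterior mean ≈ 53.863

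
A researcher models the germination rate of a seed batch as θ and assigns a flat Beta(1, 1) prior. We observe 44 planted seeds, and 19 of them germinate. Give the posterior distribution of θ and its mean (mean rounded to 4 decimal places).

Observing 19 successes and 25 failures updates Beta(1, 1) by adding the success and failure counts to the two shape parameters: α = 1+19 = 20, β = 1+25 = 26.
Posterior mean = α/(α+β) = 20/46 = 0.4348.

Posterior: Beta(20, 26); mean ≈ 0.4348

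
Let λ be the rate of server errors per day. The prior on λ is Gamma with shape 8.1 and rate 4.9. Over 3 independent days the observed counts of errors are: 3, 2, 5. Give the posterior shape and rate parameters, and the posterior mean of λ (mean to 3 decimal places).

The Poisson likelihood adds the total count to the shape and the number of exposure periods to the rate. Here ∑xᵢ = 10 and n = 3, so shape 8.1→18.1 and rate 4.9→7.9.
E[λ | data] = 18.1/7.9 = 2.291.

Posterior: Gamma(shape=18.1, rate=7.9); mean ≈ 2.291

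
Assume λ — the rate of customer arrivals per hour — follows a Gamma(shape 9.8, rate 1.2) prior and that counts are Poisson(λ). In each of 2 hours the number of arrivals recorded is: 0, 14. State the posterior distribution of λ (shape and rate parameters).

The Poisson likelihood adds the total count to the shape and the number of exposure periods to the rate. Here ∑xᵢ = 14 and n = 2, so shape 9.8→23.8 and rate 1.2→3.2.

Posterior: Gamma(shape=23.8, rate=3.2)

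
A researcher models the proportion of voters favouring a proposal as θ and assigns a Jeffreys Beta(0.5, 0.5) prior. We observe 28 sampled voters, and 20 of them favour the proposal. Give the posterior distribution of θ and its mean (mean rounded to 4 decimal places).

Posterior: Beta(20.5, 8.5); mean ≈ 0.7069

Observing 20 successes and 8 failures updates Beta(0.5, 0.5) by adding the success and failure counts to the two shape parameters: α = 0.5+20 = 20.5, β = 0.5+8 = 8.5.
Posterior mean = α/(α+β) = 20.5/29 = 0.7069.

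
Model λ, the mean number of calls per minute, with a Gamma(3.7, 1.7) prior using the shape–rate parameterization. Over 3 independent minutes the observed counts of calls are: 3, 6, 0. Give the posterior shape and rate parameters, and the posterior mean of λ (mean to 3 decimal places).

Posterior: Gamma(shape=12.7, rate=4.7); mean ≈ 2.702

The Poisson likelihood adds the total count to the shape and the number of exposure periods to the rate. Here ∑xᵢ = 9 and n = 3, so shape 3.7→12.7 and rate 1.7→4.7.
E[λ | data] = 12.7/4.7 = 2.702.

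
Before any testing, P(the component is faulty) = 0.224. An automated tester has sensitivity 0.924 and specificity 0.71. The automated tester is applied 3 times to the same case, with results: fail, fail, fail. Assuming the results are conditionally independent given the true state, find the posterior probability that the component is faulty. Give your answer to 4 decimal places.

Posterior P(H) ≈ 0.9033

Let H be the event that the component is faulty; start with P(H) = 0.224. P('fail'|H) = 0.924, P('fail'|¬H) = 0.29.
Update on result 1 ('fail'): P(H) ← 0.924·0.2240 / (0.924·0.2240 + 0.29·0.7760) = 0.20698/0.43202 = 0.4791.
Update on result 2 ('fail'): P(H) ← 0.924·0.4791 / (0.924·0.4791 + 0.29·0.5209) = 0.44268/0.59375 = 0.7456.
Update on result 3 ('fail'): P(H) ← 0.924·0.7456 / (0.924·0.7456 + 0.29·0.2544) = 0.68891/0.76270 = 0.9033.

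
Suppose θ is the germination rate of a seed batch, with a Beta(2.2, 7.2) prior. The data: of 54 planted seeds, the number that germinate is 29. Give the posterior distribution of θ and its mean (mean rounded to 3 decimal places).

Posterior: Beta(31.2, 32.2); mean ≈ 0.492

The binomial likelihood is conjugate to the Beta prior: with 29 successes and 25 failures, the posterior is Beta(2.2+29, 7.2+25) = Beta(31.2, 32.2).
E[θ | data] = 31.2/(31.2+32.2) = 0.492.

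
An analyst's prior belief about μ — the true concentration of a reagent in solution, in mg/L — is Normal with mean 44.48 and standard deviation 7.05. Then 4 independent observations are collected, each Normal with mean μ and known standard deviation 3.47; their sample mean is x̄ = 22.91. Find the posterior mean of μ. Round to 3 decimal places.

With known σ, the Normal prior is conjugate. Weight on the data is w = (n/σ²)/(n/σ² + 1/τ₀²) = 0.332201/(0.332201+0.0201197) = 0.94289.
Posterior mean = w·x̄ + (1−w)·μ₀ = 0.94289·22.91 + 0.057106·44.48 = 24.142.

Posterior mean ≈ 24.142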